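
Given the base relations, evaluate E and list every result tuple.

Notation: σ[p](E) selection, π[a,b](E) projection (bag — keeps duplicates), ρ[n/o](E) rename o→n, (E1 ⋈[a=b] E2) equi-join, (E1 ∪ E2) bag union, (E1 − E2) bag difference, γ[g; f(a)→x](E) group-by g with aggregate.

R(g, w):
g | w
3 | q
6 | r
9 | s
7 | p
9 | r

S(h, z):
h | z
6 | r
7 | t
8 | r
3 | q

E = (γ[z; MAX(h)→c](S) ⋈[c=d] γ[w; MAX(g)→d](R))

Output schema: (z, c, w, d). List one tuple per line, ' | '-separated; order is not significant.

Subexpression sizes:
  S → 4
  γ[z; MAX(h)→c](S) → 3
  R → 5
  γ[w; MAX(g)→d](R) → 4
  (γ[z; MAX(h)→c](S) ⋈[c=d] γ[w; MAX(g)→d](R)) → 2

== RESULT ==
z | c | w | d
q | 3 | q | 3
t | 7 | p | 7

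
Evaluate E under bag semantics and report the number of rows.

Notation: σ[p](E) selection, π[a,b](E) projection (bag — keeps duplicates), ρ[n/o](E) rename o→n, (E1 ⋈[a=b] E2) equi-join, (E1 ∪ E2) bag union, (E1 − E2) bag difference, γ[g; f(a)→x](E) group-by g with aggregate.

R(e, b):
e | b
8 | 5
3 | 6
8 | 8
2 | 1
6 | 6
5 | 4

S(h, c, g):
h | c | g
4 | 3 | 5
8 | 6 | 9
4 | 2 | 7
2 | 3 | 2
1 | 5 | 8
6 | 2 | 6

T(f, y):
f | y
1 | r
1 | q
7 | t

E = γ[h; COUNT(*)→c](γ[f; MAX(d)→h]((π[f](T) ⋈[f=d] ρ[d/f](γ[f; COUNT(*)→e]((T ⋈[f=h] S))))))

Row counts bottom-up:
  T → 3
  π[f](T) → 3
  T → 3
  S → 6
  (T ⋈[f=h] S) → 2
  γ[f; COUNT(*)→e]((T ⋈[f=h] S)) → 1
  ρ[d/f](γ[f; COUNT(*)→e]((T ⋈[f=h] S))) → 1
  (π[f](T) ⋈[f=d] ρ[d/f](γ[f; COUNT(*)→e]((T ⋈[f=h] S)))) → 2
  γ[f; MAX(d)→h]((π[f](T) ⋈[f=d] ρ[d/f](γ[f; COUNT(*)→e]((T ⋈[f=h] S))))) → 1
  γ[h; COUNT(*)→c](γ[f; MAX(d)→h]((π[f](T) ⋈[f=d] ρ[d/f](γ[f; COUNT(*)→e]((T ⋈[f=h] S)))))) → 1

|E| = 1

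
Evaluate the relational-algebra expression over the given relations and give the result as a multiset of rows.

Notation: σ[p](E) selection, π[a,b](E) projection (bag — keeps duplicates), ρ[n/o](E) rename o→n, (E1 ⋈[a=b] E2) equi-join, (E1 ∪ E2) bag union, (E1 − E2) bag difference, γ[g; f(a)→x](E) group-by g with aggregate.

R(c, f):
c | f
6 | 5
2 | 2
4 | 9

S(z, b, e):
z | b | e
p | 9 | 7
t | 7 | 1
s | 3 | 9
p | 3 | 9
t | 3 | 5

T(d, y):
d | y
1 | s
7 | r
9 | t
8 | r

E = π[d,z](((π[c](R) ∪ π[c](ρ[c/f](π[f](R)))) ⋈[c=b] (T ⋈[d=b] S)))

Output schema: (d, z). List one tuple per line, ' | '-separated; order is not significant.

Subexpression sizes:
  R → 3
  π[c](R) → 3
  R → 3
  π[f](R) → 3
  ρ[c/f](π[f](R)) → 3
  π[c](ρ[c/f](π[f](R))) → 3
  (π[c](R) ∪ π[c](ρ[c/f](π[f](R)))) → 6
  T → 4
  S → 5
  (T ⋈[d=b] S) → 2
  ((π[c](R) ∪ π[c](ρ[c/f](π[f](R)))) ⋈[c=b] (T ⋈[d=b] S)) → 1
  π[d,z](((π[c](R) ∪ π[c](ρ[c/f](π[f](R)))) ⋈[c=b] (T ⋈[d=b] S))) → 1

== RESULT ==
d | z
9 | p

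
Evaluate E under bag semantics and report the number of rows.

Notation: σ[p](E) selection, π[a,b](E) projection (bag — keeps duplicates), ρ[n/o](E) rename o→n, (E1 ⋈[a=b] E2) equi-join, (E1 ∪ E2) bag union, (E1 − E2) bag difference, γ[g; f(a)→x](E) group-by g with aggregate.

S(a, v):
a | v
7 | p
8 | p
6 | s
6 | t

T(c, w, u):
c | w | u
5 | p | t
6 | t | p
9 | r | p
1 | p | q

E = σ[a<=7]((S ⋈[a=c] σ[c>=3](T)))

Subexpression sizes:
  S → 4
  T → 4
  σ[c>=3](T) → 3
  (S ⋈[a=c] σ[c>=3](T)) → 2
  σ[a<=7]((S ⋈[a=c] σ[c>=3](T))) → 2

|E| = 2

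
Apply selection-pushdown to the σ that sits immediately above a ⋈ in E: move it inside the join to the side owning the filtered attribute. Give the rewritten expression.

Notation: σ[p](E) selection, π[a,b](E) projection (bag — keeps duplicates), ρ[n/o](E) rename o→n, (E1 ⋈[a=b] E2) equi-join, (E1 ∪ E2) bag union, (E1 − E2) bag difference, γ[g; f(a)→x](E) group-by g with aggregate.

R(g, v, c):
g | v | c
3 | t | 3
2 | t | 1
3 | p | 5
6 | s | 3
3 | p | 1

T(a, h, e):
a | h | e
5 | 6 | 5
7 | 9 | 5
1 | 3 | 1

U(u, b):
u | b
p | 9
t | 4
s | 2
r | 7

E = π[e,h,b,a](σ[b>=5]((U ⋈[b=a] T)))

σ filters on b, owned by the left side.
E' = π[e,h,b,a]((σ[b>=5](U) ⋈[b=a] T))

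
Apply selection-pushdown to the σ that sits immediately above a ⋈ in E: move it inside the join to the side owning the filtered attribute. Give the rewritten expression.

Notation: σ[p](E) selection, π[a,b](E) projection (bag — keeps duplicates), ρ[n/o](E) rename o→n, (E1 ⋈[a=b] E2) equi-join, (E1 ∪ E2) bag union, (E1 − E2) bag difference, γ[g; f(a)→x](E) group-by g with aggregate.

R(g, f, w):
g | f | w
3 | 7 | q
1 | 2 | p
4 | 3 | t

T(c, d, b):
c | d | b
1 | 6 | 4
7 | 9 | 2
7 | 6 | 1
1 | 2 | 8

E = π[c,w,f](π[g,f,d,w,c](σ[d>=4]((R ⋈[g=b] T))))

σ filters on d, owned by the right side.
E' = π[c,w,f](π[g,f,d,w,c]((R ⋈[g=b] σ[d>=4](T))))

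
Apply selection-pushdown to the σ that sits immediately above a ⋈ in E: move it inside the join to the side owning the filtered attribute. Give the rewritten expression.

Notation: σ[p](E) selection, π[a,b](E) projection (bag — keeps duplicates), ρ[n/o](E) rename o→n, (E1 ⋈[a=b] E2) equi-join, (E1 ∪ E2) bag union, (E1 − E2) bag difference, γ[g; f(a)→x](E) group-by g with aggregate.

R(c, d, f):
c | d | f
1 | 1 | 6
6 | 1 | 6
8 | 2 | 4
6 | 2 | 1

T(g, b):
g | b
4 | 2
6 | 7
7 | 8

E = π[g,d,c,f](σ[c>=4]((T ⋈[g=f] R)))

σ filters on c, owned by the right side.
E' = π[g,d,c,f]((T ⋈[g=f] σ[c>=4](R)))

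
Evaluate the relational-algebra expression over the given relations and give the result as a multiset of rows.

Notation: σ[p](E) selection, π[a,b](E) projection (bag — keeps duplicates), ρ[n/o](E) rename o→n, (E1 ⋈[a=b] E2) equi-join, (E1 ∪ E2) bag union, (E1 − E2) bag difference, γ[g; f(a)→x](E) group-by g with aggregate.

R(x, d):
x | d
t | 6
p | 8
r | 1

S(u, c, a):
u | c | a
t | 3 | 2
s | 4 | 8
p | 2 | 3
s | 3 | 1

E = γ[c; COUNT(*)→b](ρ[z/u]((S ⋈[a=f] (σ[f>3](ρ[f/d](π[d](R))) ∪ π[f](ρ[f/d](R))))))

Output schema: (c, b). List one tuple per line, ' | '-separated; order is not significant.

Subexpression sizes:
  S → 4
  R → 3
  π[d](R) → 3
  ρ[f/d](π[d](R)) → 3
  σ[f>3](ρ[f/d](π[d](R))) → 2
  R → 3
  ρ[f/d](R) → 3
  π[f](ρ[f/d](R)) → 3
  (σ[f>3](ρ[f/d](π[d](R))) ∪ π[f](ρ[f/d](R))) → 5
  (S ⋈[a=f] (σ[f>3](ρ[f/d](π[d](R))) ∪ π[f](ρ[f/d](R)))) → 3
  ρ[z/u]((S ⋈[a=f] (σ[f>3](ρ[f/d](π[d](R))) ∪ π[f](ρ[f/d](R))))) → 3
  γ[c; COUNT(*)→b](ρ[z/u]((S ⋈[a=f] (σ[f>3](ρ[f/d](π[d](R))) ∪ π[f](ρ[f/d](R)))))) → 2

== RESULT ==
c | b
3 | 1
4 | 2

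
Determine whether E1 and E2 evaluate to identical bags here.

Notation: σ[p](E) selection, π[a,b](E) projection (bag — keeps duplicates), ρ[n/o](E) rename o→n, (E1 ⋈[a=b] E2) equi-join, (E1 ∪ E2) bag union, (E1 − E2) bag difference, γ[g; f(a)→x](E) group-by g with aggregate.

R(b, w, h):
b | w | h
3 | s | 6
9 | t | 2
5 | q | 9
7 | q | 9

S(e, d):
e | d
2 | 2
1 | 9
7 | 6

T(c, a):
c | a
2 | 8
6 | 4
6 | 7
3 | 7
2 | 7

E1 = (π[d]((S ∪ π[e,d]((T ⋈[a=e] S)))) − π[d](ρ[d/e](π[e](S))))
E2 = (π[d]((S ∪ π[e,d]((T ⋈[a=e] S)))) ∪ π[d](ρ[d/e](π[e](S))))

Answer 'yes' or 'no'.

E1 row counts bottom-up:
  S → 3
  T → 5
  S → 3
  (T ⋈[a=e] S) → 3
  π[e,d]((T ⋈[a=e] S)) → 3
  (S ∪ π[e,d]((T ⋈[a=e] S))) → 6
  π[d]((S ∪ π[e,d]((T ⋈[a=e] S)))) → 6
  S → 3
  π[e](S) → 3
  ρ[d/e](π[e](S)) → 3
  π[d](ρ[d/e](π[e](S))) → 3
  (π[d]((S ∪ π[e,d]((T ⋈[a=e] S)))) − π[d](ρ[d/e](π[e](S)))) → 5
E2 row counts bottom-up:
  S → 3
  T → 5
  S → 3
  (T ⋈[a=e] S) → 3
  π[e,d]((T ⋈[a=e] S)) → 3
  (S ∪ π[e,d]((T ⋈[a=e] S))) → 6
  π[d]((S ∪ π[e,d]((T ⋈[a=e] S)))) → 6
  S → 3
  π[e](S) → 3
  ρ[d/e](π[e](S)) → 3
  π[d](ρ[d/e](π[e](S))) → 3
  (π[d]((S ∪ π[e,d]((T ⋈[a=e] S)))) ∪ π[d](ρ[d/e](π[e](S)))) → 9

E1 result:
d
6
6
6
6
9
E2 result:
d
1
2
2
6
6
6
6
7
9
Witness: (1,) appears 0× in E1 but 1× in E2.

no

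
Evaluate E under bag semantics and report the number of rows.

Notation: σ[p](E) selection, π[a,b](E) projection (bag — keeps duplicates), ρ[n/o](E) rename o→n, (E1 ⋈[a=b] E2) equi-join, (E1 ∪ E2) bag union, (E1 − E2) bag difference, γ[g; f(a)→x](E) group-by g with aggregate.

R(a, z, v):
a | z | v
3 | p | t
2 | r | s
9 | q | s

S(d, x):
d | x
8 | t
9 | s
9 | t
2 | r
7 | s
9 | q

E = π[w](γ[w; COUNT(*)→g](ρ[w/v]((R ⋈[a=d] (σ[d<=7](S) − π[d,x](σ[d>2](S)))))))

Subexpression sizes:
  R → 3
  S → 6
  σ[d<=7](S) → 2
  S → 6
  σ[d>2](S) → 5
  π[d,x](σ[d>2](S)) → 5
  (σ[d<=7](S) − π[d,x](σ[d>2](S))) → 1
  (R ⋈[a=d] (σ[d<=7](S) − π[d,x](σ[d>2](S)))) → 1
  ρ[w/v]((R ⋈[a=d] (σ[d<=7](S) − π[d,x](σ[d>2](S))))) → 1
  γ[w; COUNT(*)→g](ρ[w/v]((R ⋈[a=d] (σ[d<=7](S) − π[d,x](σ[d>2](S)))))) → 1
  π[w](γ[w; COUNT(*)→g](ρ[w/v]((R ⋈[a=d] (σ[d<=7](S) − π[d,x](σ[d>2](S))))))) → 1

|E| = 1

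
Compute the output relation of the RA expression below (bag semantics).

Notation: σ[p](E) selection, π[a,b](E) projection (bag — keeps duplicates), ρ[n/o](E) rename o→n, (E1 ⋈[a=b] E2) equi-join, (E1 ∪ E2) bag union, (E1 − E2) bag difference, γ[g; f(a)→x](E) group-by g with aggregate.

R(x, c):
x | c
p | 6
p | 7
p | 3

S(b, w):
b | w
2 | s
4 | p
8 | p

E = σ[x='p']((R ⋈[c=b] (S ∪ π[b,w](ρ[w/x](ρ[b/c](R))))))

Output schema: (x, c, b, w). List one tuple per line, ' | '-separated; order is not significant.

Subexpression sizes:
  R → 3
  S → 3
  R → 3
  ρ[b/c](R) → 3
  ρ[w/x](ρ[b/c](R)) → 3
  π[b,w](ρ[w/x](ρ[b/c](R))) → 3
  (S ∪ π[b,w](ρ[w/x](ρ[b/c](R)))) → 6
  (R ⋈[c=b] (S ∪ π[b,w](ρ[w/x](ρ[b/c](R))))) → 3
  σ[x='p']((R ⋈[c=b] (S ∪ π[b,w](ρ[w/x](ρ[b/c](R)))))) → 3

== RESULT ==
x | c | b | w
p | 3 | 3 | p
p | 6 | 6 | p
p | 7 | 7 | p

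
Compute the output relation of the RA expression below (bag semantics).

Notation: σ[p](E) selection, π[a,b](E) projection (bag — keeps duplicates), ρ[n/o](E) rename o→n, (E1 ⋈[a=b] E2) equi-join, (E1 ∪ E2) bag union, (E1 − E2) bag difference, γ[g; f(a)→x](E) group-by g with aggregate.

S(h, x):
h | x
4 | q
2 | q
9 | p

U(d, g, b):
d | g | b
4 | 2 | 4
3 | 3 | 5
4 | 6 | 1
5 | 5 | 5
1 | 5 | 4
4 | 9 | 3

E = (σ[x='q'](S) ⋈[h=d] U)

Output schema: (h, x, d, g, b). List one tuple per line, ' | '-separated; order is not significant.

Stepwise |·|:
  S → 3
  σ[x='q'](S) → 2
  U → 6
  (σ[x='q'](S) ⋈[h=d] U) → 3

== RESULT ==
h | x | d | g | b
4 | q | 4 | 2 | 4
4 | q | 4 | 6 | 1
4 | q | 4 | 9 | 3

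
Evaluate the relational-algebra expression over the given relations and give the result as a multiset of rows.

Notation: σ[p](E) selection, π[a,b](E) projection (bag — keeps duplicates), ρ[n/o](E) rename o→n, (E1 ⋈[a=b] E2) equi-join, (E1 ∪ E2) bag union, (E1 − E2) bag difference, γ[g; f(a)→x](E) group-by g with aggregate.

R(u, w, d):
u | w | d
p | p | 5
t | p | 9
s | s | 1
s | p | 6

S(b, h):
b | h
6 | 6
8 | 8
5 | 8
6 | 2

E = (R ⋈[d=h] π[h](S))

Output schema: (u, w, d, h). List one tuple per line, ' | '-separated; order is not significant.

Stepwise |·|:
  R → 4
  S → 4
  π[h](S) → 4
  (R ⋈[d=h] π[h](S)) → 1

== RESULT ==
u | w | d | h
s | p | 6 | 6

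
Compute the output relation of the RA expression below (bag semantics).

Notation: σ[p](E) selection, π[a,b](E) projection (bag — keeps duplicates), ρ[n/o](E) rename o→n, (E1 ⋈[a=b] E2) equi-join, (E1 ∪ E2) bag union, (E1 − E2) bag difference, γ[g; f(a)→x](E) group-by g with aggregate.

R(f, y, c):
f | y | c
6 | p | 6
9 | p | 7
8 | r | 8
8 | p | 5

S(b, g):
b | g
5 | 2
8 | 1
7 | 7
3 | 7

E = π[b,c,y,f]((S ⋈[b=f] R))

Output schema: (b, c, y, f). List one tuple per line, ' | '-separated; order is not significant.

Subexpression sizes:
  S → 4
  R → 4
  (S ⋈[b=f] R) → 2
  π[b,c,y,f]((S ⋈[b=f] R)) → 2

== RESULT ==
b | c | y | f
8 | 5 | p | 8
8 | 8 | r | 8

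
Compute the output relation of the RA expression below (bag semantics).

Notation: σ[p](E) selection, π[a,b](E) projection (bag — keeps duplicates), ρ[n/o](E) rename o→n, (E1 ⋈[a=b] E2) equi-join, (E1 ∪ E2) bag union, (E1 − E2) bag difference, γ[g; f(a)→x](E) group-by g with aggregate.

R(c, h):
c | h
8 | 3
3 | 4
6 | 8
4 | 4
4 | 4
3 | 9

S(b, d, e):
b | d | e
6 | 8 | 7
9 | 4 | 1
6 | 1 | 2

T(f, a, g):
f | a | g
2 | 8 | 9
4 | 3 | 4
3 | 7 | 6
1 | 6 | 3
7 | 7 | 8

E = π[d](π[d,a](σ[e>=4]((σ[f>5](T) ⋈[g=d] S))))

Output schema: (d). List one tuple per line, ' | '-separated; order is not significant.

Stepwise |·|:
  T → 5
  σ[f>5](T) → 1
  S → 3
  (σ[f>5](T) ⋈[g=d] S) → 1
  σ[e>=4]((σ[f>5](T) ⋈[g=d] S)) → 1
  π[d,a](σ[e>=4]((σ[f>5](T) ⋈[g=d] S))) → 1
  π[d](π[d,a](σ[e>=4]((σ[f>5](T) ⋈[g=d] S)))) → 1

== RESULT ==
d
8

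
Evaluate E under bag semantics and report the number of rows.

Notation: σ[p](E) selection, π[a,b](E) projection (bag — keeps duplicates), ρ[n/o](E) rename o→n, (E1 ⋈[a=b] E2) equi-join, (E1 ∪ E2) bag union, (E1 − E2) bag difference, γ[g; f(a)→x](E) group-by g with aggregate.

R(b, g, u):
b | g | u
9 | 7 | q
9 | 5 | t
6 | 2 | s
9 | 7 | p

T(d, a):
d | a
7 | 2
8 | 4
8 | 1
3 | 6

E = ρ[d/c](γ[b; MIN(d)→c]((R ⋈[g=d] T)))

Subexpression sizes:
  R → 4
  T → 4
  (R ⋈[g=d] T) → 2
  γ[b; MIN(d)→c]((R ⋈[g=d] T)) → 1
  ρ[d/c](γ[b; MIN(d)→c]((R ⋈[g=d] T))) → 1

|E| = 1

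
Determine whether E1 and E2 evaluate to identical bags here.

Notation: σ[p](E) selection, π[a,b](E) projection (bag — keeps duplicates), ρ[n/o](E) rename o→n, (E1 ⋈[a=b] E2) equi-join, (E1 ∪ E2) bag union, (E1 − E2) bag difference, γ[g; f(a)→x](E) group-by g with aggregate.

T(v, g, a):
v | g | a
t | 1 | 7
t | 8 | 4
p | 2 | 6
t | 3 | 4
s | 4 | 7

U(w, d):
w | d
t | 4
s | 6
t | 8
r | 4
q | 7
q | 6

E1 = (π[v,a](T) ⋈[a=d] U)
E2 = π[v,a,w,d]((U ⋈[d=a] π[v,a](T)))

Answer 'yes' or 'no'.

E1 subexpression sizes:
  T → 5
  π[v,a](T) → 5
  U → 6
  (π[v,a](T) ⋈[a=d] U) → 8
E2 subexpression sizes:
  U → 6
  T → 5
  π[v,a](T) → 5
  (U ⋈[d=a] π[v,a](T)) → 8
  π[v,a,w,d]((U ⋈[d=a] π[v,a](T))) → 8

E1 and E2 produce the same multiset:
v | a | w | d
p | 6 | q | 6
p | 6 | s | 6
s | 7 | q | 7
t | 4 | r | 4
t | 4 | r | 4
t | 4 | t | 4
t | 4 | t | 4
t | 7 | q | 7

yes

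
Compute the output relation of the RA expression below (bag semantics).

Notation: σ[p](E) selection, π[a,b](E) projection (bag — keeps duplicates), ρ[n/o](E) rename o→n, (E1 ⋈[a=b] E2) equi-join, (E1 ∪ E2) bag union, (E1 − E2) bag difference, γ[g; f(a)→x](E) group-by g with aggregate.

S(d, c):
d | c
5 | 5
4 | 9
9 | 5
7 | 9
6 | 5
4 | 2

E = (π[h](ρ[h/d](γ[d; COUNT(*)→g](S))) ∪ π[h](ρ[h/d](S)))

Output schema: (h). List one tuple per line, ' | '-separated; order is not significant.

Per-node cardinality:
  S → 6
  γ[d; COUNT(*)→g](S) → 5
  ρ[h/d](γ[d; COUNT(*)→g](S)) → 5
  π[h](ρ[h/d](γ[d; COUNT(*)→g](S))) → 5
  S → 6
  ρ[h/d](S) → 6
  π[h](ρ[h/d](S)) → 6
  (π[h](ρ[h/d](γ[d; COUNT(*)→g](S))) ∪ π[h](ρ[h/d](S))) → 11

== RESULT ==
h
4
4
4
5
5
6
6
7
7
9
9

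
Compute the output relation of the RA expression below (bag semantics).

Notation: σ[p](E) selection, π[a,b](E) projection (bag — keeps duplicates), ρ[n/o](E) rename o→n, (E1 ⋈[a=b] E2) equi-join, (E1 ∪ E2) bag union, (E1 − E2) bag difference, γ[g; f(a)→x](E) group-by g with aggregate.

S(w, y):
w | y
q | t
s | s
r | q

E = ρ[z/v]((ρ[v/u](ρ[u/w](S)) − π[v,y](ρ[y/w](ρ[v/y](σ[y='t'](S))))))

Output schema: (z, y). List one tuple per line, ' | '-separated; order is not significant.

Per-node cardinality:
  S → 3
  ρ[u/w](S) → 3
  ρ[v/u](ρ[u/w](S)) → 3
  S → 3
  σ[y='t'](S) → 1
  ρ[v/y](σ[y='t'](S)) → 1
  ρ[y/w](ρ[v/y](σ[y='t'](S))) → 1
  π[v,y](ρ[y/w](ρ[v/y](σ[y='t'](S)))) → 1
  (ρ[v/u](ρ[u/w](S)) − π[v,y](ρ[y/w](ρ[v/y](σ[y='t'](S))))) → 3
  ρ[z/v]((ρ[v/u](ρ[u/w](S)) − π[v,y](ρ[y/w](ρ[v/y](σ[y='t'](S)))))) → 3

== RESULT ==
z | y
q | t
r | q
s | s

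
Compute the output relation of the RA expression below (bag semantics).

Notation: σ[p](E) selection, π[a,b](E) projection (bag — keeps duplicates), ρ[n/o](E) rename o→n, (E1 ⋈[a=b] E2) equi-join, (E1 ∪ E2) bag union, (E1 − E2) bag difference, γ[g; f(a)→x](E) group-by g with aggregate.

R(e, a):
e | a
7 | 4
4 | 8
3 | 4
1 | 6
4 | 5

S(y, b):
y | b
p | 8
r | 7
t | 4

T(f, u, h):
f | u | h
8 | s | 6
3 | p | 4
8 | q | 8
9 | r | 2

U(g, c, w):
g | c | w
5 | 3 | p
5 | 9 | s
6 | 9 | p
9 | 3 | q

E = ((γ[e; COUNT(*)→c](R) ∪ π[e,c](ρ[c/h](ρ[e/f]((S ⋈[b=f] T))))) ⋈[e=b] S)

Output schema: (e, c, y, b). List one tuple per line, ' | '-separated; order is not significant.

Subexpression sizes:
  R → 5
  γ[e; COUNT(*)→c](R) → 4
  S → 3
  T → 4
  (S ⋈[b=f] T) → 2
  ρ[e/f]((S ⋈[b=f] T)) → 2
  ρ[c/h](ρ[e/f]((S ⋈[b=f] T))) → 2
  π[e,c](ρ[c/h](ρ[e/f]((S ⋈[b=f] T)))) → 2
  (γ[e; COUNT(*)→c](R) ∪ π[e,c](ρ[c/h](ρ[e/f]((S ⋈[b=f] T))))) → 6
  S → 3
  ((γ[e; COUNT(*)→c](R) ∪ π[e,c](ρ[c/h](ρ[e/f]((S ⋈[b=f] T))))) ⋈[e=b] S) → 4

== RESULT ==
e | c | y | b
4 | 2 | t | 4
7 | 1 | r | 7
8 | 6 | p | 8
8 | 8 | p | 8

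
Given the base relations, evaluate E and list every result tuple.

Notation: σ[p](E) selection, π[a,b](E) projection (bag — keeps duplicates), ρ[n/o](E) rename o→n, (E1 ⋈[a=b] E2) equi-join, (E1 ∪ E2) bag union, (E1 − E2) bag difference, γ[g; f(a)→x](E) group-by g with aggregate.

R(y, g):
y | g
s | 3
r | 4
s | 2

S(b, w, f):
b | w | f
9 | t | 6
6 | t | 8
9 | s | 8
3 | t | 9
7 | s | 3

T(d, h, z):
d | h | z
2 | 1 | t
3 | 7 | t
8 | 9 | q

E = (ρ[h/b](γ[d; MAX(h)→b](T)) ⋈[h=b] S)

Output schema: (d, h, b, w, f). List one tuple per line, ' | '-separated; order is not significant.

Row counts bottom-up:
  T → 3
  γ[d; MAX(h)→b](T) → 3
  ρ[h/b](γ[d; MAX(h)→b](T)) → 3
  S → 5
  (ρ[h/b](γ[d; MAX(h)→b](T)) ⋈[h=b] S) → 3

== RESULT ==
d | h | b | w | f
3 | 7 | 7 | s | 3
8 | 9 | 9 | s | 8
8 | 9 | 9 | t | 6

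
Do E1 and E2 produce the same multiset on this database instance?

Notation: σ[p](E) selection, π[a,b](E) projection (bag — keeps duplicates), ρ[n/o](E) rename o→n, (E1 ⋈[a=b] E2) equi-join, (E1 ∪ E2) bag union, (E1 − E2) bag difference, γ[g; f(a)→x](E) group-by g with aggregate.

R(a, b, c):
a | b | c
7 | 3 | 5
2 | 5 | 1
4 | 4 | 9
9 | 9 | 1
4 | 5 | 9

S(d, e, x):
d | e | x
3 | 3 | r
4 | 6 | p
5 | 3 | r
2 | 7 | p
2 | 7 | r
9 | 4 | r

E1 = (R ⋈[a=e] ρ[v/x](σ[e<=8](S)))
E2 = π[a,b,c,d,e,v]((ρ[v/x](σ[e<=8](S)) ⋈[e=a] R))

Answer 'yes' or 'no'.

E1 subexpression sizes:
  R → 5
  S → 6
  σ[e<=8](S) → 6
  ρ[v/x](σ[e<=8](S)) → 6
  (R ⋈[a=e] ρ[v/x](σ[e<=8](S))) → 4
E2 subexpression sizes:
  S → 6
  σ[e<=8](S) → 6
  ρ[v/x](σ[e<=8](S)) → 6
  R → 5
  (ρ[v/x](σ[e<=8](S)) ⋈[e=a] R) → 4
  π[a,b,c,d,e,v]((ρ[v/x](σ[e<=8](S)) ⋈[e=a] R)) → 4

E1 and E2 produce the same multiset:
a | b | c | d | e | v
4 | 4 | 9 | 9 | 4 | r
4 | 5 | 9 | 9 | 4 | r
7 | 3 | 5 | 2 | 7 | p
7 | 3 | 5 | 2 | 7 | r

yes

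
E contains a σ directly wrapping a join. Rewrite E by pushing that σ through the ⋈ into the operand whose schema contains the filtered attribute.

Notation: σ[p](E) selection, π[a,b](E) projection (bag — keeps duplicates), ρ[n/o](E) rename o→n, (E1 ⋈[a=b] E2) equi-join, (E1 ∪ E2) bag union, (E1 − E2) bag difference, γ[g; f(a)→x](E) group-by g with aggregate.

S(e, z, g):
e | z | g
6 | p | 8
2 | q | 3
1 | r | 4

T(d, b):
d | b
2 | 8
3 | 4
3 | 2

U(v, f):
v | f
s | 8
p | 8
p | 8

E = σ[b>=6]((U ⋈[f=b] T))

σ filters on b, owned by the right side.
E' = (U ⋈[f=b] σ[b>=6](T))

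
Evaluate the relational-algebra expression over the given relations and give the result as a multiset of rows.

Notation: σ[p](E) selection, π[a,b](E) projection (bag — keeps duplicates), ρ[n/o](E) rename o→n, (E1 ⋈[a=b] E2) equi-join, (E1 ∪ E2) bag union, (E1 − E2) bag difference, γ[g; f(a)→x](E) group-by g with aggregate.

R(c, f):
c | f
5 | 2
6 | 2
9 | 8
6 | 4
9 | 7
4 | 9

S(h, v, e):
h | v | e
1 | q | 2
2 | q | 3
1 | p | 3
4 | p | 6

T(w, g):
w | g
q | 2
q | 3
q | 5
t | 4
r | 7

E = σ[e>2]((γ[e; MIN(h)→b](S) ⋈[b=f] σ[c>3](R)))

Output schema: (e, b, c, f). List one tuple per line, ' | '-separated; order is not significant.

Stepwise |·|:
  S → 4
  γ[e; MIN(h)→b](S) → 3
  R → 6
  σ[c>3](R) → 6
  (γ[e; MIN(h)→b](S) ⋈[b=f] σ[c>3](R)) → 1
  σ[e>2]((γ[e; MIN(h)→b](S) ⋈[b=f] σ[c>3](R))) → 1

== RESULT ==
e | b | c | f
6 | 4 | 6 | 4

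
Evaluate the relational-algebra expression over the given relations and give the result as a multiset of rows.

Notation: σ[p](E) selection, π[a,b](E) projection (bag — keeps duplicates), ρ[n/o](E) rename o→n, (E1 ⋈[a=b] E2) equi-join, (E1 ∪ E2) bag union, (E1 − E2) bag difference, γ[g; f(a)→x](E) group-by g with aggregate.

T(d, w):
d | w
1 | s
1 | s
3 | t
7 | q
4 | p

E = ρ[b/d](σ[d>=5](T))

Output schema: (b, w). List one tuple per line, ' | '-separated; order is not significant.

Stepwise |·|:
  T → 5
  σ[d>=5](T) → 1
  ρ[b/d](σ[d>=5](T)) → 1

== RESULT ==
b | w
7 | q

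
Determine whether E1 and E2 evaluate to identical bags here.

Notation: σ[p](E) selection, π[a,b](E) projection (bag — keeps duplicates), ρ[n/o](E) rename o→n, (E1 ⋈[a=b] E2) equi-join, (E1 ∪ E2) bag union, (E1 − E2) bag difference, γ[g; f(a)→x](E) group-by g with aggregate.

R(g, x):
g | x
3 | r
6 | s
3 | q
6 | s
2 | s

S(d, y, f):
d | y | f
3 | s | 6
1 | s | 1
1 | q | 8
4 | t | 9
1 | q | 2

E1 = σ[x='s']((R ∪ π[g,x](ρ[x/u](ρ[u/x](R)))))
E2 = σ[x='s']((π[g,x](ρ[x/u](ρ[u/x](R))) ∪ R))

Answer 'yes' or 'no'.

E1 stepwise |·|:
  R → 5
  R → 5
  ρ[u/x](R) → 5
  ρ[x/u](ρ[u/x](R)) → 5
  π[g,x](ρ[x/u](ρ[u/x](R))) → 5
  (R ∪ π[g,x](ρ[x/u](ρ[u/x](R)))) → 10
  σ[x='s']((R ∪ π[g,x](ρ[x/u](ρ[u/x](R))))) → 6
E2 stepwise |·|:
  R → 5
  ρ[u/x](R) → 5
  ρ[x/u](ρ[u/x](R)) → 5
  π[g,x](ρ[x/u](ρ[u/x](R))) → 5
  R → 5
  (π[g,x](ρ[x/u](ρ[u/x](R))) ∪ R) → 10
  σ[x='s']((π[g,x](ρ[x/u](ρ[u/x](R))) ∪ R)) → 6

E1 and E2 produce the same multiset:
g | x
2 | s
2 | s
6 | s
6 | s
6 | s
6 | s

yes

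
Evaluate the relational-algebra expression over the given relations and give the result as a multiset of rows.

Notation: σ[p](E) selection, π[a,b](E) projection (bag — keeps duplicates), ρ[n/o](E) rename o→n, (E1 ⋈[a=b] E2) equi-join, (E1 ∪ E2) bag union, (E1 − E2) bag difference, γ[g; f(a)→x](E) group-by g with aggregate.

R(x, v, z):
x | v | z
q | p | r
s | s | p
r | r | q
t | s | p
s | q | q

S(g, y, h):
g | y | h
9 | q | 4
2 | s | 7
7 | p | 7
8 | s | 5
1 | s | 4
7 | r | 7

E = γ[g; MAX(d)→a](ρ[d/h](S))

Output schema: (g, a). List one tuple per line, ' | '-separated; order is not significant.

Subexpression sizes:
  S → 6
  ρ[d/h](S) → 6
  γ[g; MAX(d)→a](ρ[d/h](S)) → 5

== RESULT ==
g | a
1 | 4
2 | 7
7 | 7
8 | 5
9 | 4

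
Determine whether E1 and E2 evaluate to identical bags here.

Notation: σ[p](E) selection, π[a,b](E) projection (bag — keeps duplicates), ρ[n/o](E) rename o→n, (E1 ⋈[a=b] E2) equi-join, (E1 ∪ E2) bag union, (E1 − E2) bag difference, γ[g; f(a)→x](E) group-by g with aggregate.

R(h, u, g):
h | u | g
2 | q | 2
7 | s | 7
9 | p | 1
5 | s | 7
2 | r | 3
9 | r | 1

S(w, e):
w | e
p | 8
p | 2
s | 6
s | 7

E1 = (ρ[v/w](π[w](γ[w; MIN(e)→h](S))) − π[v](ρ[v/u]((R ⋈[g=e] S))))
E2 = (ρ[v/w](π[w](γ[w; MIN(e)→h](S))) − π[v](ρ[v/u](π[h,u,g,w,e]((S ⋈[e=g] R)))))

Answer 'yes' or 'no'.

E1 per-node cardinality:
  S → 4
  γ[w; MIN(e)→h](S) → 2
  π[w](γ[w; MIN(e)→h](S)) → 2
  ρ[v/w](π[w](γ[w; MIN(e)→h](S))) → 2
  R → 6
  S → 4
  (R ⋈[g=e] S) → 3
  ρ[v/u]((R ⋈[g=e] S)) → 3
  π[v](ρ[v/u]((R ⋈[g=e] S))) → 3
  (ρ[v/w](π[w](γ[w; MIN(e)→h](S))) − π[v](ρ[v/u]((R ⋈[g=e] S)))) → 1
E2 per-node cardinality:
  S → 4
  γ[w; MIN(e)→h](S) → 2
  π[w](γ[w; MIN(e)→h](S)) → 2
  ρ[v/w](π[w](γ[w; MIN(e)→h](S))) → 2
  S → 4
  R → 6
  (S ⋈[e=g] R) → 3
  π[h,u,g,w,e]((S ⋈[e=g] R)) → 3
  ρ[v/u](π[h,u,g,w,e]((S ⋈[e=g] R))) → 3
  π[v](ρ[v/u](π[h,u,g,w,e]((S ⋈[e=g] R)))) → 3
  (ρ[v/w](π[w](γ[w; MIN(e)→h](S))) − π[v](ρ[v/u](π[h,u,g,w,e]((S ⋈[e=g] R))))) → 1

E1 and E2 produce the same multiset:
v
p

yes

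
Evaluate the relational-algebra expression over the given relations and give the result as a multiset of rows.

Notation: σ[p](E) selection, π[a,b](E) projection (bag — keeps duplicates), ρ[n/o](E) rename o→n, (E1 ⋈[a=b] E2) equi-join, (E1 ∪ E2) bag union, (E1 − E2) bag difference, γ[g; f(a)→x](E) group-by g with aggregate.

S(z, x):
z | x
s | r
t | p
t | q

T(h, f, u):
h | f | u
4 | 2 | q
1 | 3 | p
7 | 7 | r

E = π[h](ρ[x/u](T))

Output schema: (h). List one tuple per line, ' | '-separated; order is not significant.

Per-node cardinality:
  T → 3
  ρ[x/u](T) → 3
  π[h](ρ[x/u](T)) → 3

== RESULT ==
h
1
4
7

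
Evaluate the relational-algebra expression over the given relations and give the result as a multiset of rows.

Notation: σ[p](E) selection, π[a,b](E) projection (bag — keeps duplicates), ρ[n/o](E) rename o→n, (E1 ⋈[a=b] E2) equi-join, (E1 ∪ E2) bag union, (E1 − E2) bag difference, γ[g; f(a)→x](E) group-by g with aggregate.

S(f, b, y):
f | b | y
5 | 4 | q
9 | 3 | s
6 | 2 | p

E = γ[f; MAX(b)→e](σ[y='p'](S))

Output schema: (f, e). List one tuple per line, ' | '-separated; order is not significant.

Per-node cardinality:
  S → 3
  σ[y='p'](S) → 1
  γ[f; MAX(b)→e](σ[y='p'](S)) → 1

== RESULT ==
f | e
6 | 2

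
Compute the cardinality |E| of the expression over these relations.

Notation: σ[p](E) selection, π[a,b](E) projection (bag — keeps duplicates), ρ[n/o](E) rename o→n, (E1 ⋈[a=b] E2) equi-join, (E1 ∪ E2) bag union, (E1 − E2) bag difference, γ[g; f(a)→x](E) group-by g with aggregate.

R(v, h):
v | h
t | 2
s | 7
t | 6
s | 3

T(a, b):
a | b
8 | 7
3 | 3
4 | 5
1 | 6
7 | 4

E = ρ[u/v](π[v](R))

Row counts bottom-up:
  R → 4
  π[v](R) → 4
  ρ[u/v](π[v](R)) → 4

|E| = 4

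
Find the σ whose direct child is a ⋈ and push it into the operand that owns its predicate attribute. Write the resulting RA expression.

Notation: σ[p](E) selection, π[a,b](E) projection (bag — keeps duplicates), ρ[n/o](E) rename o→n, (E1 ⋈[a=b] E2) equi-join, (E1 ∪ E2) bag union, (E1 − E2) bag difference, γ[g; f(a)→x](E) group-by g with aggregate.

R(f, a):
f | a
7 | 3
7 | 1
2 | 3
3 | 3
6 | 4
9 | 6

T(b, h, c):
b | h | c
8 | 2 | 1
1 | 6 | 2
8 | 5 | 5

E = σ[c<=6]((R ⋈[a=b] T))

σ filters on c, owned by the right side.
E' = (R ⋈[a=b] σ[c<=6](T))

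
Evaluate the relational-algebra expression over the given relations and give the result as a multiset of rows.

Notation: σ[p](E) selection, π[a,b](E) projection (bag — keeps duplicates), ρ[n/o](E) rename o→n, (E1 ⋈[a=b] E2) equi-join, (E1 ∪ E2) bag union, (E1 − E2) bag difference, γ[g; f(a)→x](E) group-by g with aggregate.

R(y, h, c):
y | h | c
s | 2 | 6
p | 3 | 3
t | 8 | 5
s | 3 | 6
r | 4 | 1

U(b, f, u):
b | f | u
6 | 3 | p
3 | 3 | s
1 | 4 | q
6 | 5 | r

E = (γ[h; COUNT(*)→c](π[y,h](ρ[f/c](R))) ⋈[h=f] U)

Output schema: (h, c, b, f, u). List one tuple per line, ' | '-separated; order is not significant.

Stepwise |·|:
  R → 5
  ρ[f/c](R) → 5
  π[y,h](ρ[f/c](R)) → 5
  γ[h; COUNT(*)→c](π[y,h](ρ[f/c](R))) → 4
  U → 4
  (γ[h; COUNT(*)→c](π[y,h](ρ[f/c](R))) ⋈[h=f] U) → 3

== RESULT ==
h | c | b | f | u
3 | 2 | 3 | 3 | s
3 | 2 | 6 | 3 | p
4 | 1 | 1 | 4 | q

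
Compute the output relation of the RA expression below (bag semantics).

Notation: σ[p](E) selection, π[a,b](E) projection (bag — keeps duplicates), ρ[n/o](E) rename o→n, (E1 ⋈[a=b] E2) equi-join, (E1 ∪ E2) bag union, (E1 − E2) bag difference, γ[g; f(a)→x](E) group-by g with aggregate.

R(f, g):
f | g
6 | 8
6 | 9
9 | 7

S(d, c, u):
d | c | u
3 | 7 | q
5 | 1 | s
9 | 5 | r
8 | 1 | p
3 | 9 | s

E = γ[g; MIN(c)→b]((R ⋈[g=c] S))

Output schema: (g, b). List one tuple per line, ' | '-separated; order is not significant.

Per-node cardinality:
  R → 3
  S → 5
  (R ⋈[g=c] S) → 2
  γ[g; MIN(c)→b]((R ⋈[g=c] S)) → 2

== RESULT ==
g | b
7 | 7
9 | 9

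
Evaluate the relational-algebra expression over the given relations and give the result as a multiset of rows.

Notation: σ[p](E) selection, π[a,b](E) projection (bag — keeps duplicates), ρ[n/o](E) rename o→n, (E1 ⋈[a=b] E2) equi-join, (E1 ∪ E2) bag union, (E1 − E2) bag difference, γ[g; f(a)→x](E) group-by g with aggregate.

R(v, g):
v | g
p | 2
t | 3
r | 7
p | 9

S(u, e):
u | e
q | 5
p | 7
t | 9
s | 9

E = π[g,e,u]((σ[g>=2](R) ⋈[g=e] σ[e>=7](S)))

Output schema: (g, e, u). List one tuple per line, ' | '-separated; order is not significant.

Subexpression sizes:
  R → 4
  σ[g>=2](R) → 4
  S → 4
  σ[e>=7](S) → 3
  (σ[g>=2](R) ⋈[g=e] σ[e>=7](S)) → 3
  π[g,e,u]((σ[g>=2](R) ⋈[g=e] σ[e>=7](S))) → 3

== RESULT ==
g | e | u
7 | 7 | p
9 | 9 | s
9 | 9 | t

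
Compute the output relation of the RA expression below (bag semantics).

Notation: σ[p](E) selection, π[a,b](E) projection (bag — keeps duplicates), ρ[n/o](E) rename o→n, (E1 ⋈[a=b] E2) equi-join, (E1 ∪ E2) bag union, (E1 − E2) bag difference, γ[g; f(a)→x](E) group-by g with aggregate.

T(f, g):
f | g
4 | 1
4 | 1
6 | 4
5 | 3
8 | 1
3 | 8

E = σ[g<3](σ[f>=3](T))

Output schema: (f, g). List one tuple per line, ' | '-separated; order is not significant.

Stepwise |·|:
  T → 6
  σ[f>=3](T) → 6
  σ[g<3](σ[f>=3](T)) → 3

== RESULT ==
f | g
4 | 1
4 | 1
8 | 1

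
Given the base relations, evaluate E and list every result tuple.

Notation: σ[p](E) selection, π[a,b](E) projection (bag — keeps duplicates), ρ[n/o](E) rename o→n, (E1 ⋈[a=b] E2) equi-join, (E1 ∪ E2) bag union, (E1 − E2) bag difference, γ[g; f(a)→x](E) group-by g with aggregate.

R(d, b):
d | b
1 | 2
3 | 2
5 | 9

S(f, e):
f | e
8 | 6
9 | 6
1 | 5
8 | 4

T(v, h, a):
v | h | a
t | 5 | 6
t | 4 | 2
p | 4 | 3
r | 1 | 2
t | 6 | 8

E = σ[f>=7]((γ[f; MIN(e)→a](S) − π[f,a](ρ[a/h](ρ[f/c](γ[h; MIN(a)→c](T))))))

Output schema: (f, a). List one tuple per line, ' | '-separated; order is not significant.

Row counts bottom-up:
  S → 4
  γ[f; MIN(e)→a](S) → 3
  T → 5
  γ[h; MIN(a)→c](T) → 4
  ρ[f/c](γ[h; MIN(a)→c](T)) → 4
  ρ[a/h](ρ[f/c](γ[h; MIN(a)→c](T))) → 4
  π[f,a](ρ[a/h](ρ[f/c](γ[h; MIN(a)→c](T)))) → 4
  (γ[f; MIN(e)→a](S) − π[f,a](ρ[a/h](ρ[f/c](γ[h; MIN(a)→c](T))))) → 3
  σ[f>=7]((γ[f; MIN(e)→a](S) − π[f,a](ρ[a/h](ρ[f/c](γ[h; MIN(a)→c](T)))))) → 2

== RESULT ==
f | a
8 | 4
9 | 6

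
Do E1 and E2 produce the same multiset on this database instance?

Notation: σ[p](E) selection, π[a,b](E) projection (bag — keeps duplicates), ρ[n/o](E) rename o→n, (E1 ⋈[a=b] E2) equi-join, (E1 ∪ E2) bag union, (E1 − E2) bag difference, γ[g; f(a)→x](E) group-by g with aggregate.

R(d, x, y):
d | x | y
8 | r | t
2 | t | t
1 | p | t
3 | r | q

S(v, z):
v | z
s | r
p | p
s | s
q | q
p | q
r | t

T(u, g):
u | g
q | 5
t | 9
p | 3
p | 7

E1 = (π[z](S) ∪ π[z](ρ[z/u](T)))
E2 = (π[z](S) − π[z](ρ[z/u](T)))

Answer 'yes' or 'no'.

E1 subexpression sizes:
  S → 6
  π[z](S) → 6
  T → 4
  ρ[z/u](T) → 4
  π[z](ρ[z/u](T)) → 4
  (π[z](S) ∪ π[z](ρ[z/u](T))) → 10
E2 subexpression sizes:
  S → 6
  π[z](S) → 6
  T → 4
  ρ[z/u](T) → 4
  π[z](ρ[z/u](T)) → 4
  (π[z](S) − π[z](ρ[z/u](T))) → 3

E1 result:
z
p
p
p
q
q
q
r
s
t
t
E2 result:
z
q
r
s
Witness: ('t',) appears 2× in E1 but 0× in E2.

no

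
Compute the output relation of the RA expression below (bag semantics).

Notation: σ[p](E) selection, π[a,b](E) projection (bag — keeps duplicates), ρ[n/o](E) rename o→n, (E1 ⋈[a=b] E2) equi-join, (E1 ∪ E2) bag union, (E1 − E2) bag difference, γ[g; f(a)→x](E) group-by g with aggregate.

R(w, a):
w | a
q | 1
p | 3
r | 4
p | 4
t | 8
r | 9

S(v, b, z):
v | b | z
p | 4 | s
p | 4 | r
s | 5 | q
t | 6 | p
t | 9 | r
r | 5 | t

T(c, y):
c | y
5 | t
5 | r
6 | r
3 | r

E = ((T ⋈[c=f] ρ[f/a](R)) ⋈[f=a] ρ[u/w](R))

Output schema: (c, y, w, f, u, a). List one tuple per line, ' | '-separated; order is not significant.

Subexpression sizes:
  T → 4
  R → 6
  ρ[f/a](R) → 6
  (T ⋈[c=f] ρ[f/a](R)) → 1
  R → 6
  ρ[u/w](R) → 6
  ((T ⋈[c=f] ρ[f/a](R)) ⋈[f=a] ρ[u/w](R)) → 1

== RESULT ==
c | y | w | f | u | a
3 | r | p | 3 | p | 3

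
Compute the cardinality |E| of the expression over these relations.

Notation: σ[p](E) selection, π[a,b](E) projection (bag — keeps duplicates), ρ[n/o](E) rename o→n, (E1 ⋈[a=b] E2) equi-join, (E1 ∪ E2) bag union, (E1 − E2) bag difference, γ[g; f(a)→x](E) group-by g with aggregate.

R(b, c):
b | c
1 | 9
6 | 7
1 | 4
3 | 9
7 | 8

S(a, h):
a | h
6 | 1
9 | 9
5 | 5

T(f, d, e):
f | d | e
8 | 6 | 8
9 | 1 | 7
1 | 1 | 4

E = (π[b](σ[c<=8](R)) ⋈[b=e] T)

Subexpression sizes:
  R → 5
  σ[c<=8](R) → 3
  π[b](σ[c<=8](R)) → 3
  T → 3
  (π[b](σ[c<=8](R)) ⋈[b=e] T) → 1

|E| = 1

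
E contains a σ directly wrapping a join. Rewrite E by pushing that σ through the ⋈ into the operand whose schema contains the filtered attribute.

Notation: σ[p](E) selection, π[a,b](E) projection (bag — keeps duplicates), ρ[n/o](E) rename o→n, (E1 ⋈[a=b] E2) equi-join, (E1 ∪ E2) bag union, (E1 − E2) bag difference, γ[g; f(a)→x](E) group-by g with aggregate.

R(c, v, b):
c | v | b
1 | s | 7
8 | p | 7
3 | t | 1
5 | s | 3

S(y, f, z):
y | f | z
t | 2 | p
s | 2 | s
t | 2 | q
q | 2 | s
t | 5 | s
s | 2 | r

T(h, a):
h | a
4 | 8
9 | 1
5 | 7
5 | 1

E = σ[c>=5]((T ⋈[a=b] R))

σ filters on c, owned by the right side.
E' = (T ⋈[a=b] σ[c>=5](R))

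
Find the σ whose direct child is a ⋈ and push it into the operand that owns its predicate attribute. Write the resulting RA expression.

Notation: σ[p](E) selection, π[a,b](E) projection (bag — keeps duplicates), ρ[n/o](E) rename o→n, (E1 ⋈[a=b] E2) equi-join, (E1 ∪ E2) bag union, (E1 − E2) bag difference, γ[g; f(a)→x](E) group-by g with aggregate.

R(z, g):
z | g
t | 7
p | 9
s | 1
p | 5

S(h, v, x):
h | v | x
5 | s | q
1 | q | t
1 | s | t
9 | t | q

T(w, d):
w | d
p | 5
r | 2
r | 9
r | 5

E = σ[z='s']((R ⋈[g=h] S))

σ filters on z, owned by the left side.
E' = (σ[z='s'](R) ⋈[g=h] S)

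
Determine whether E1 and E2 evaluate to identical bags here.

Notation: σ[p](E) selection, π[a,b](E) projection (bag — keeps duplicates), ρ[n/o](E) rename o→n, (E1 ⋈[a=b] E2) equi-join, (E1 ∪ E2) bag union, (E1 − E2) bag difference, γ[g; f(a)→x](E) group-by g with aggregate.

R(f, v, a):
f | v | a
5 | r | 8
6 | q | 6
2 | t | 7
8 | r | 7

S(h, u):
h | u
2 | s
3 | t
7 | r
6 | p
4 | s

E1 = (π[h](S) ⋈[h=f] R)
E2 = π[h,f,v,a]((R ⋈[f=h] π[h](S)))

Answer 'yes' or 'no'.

E1 stepwise |·|:
  S → 5
  π[h](S) → 5
  R → 4
  (π[h](S) ⋈[h=f] R) → 2
E2 stepwise |·|:
  R → 4
  S → 5
  π[h](S) → 5
  (R ⋈[f=h] π[h](S)) → 2
  π[h,f,v,a]((R ⋈[f=h] π[h](S))) → 2

E1 and E2 produce the same multiset:
h | f | v | a
2 | 2 | t | 7
6 | 6 | q | 6

yes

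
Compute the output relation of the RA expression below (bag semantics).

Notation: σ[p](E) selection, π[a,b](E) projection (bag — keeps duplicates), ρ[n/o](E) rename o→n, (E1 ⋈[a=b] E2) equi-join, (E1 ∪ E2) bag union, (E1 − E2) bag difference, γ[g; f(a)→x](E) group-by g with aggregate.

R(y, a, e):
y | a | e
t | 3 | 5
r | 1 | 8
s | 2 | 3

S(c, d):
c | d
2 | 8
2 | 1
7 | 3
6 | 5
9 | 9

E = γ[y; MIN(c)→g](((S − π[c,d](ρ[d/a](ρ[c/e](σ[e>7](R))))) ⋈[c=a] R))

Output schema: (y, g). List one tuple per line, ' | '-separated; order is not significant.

Per-node cardinality:
  S → 5
  R → 3
  σ[e>7](R) → 1
  ρ[c/e](σ[e>7](R)) → 1
  ρ[d/a](ρ[c/e](σ[e>7](R))) → 1
  π[c,d](ρ[d/a](ρ[c/e](σ[e>7](R)))) → 1
  (S − π[c,d](ρ[d/a](ρ[c/e](σ[e>7](R))))) → 5
  R → 3
  ((S − π[c,d](ρ[d/a](ρ[c/e](σ[e>7](R))))) ⋈[c=a] R) → 2
  γ[y; MIN(c)→g](((S − π[c,d](ρ[d/a](ρ[c/e](σ[e>7](R))))) ⋈[c=a] R)) → 1

== RESULT ==
y | g
s | 2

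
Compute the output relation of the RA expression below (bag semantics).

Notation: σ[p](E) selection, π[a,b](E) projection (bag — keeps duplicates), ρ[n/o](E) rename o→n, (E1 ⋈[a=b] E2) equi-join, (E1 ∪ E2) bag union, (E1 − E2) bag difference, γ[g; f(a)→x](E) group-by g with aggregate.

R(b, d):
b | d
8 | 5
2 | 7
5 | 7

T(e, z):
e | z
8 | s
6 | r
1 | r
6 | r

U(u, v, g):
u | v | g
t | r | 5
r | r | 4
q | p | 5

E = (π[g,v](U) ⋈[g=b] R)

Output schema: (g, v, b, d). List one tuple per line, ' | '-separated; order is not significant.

Subexpression sizes:
  U → 3
  π[g,v](U) → 3
  R → 3
  (π[g,v](U) ⋈[g=b] R) → 2

== RESULT ==
g | v | b | d
5 | p | 5 | 7
5 | r | 5 | 7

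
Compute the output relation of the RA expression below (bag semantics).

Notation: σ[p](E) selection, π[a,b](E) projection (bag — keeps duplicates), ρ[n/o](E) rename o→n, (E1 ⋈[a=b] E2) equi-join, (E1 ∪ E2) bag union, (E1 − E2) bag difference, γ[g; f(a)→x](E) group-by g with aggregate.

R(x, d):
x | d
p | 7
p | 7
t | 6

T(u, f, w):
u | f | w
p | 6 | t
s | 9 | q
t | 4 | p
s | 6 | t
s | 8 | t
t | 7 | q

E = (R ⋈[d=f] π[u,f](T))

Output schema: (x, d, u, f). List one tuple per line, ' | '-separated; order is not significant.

Stepwise |·|:
  R → 3
  T → 6
  π[u,f](T) → 6
  (R ⋈[d=f] π[u,f](T)) → 4

== RESULT ==
x | d | u | f
p | 7 | t | 7
p | 7 | t | 7
t | 6 | p | 6
t | 6 | s | 6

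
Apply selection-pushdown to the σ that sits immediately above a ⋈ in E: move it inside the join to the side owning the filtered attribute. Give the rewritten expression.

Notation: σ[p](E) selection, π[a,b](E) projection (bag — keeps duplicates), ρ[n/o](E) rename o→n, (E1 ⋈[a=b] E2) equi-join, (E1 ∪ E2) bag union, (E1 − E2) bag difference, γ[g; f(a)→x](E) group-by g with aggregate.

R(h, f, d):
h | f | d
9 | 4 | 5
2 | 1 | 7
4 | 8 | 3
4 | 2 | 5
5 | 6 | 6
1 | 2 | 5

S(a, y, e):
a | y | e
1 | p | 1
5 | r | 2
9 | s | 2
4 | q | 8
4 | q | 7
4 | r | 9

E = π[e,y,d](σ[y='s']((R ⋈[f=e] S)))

σ filters on y, owned by the right side.
E' = π[e,y,d]((R ⋈[f=e] σ[y='s'](S)))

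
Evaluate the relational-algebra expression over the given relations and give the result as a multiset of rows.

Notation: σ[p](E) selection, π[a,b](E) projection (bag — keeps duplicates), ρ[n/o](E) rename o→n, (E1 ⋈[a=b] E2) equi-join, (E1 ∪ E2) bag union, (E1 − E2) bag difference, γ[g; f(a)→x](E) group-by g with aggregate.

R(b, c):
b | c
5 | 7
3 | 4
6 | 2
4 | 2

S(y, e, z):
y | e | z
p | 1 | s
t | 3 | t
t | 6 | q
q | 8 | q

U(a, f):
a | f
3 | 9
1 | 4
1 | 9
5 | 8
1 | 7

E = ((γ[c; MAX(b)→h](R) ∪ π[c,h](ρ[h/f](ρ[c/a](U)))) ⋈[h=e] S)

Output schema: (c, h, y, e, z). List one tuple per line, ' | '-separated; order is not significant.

Row counts bottom-up:
  R → 4
  γ[c; MAX(b)→h](R) → 3
  U → 5
  ρ[c/a](U) → 5
  ρ[h/f](ρ[c/a](U)) → 5
  π[c,h](ρ[h/f](ρ[c/a](U))) → 5
  (γ[c; MAX(b)→h](R) ∪ π[c,h](ρ[h/f](ρ[c/a](U)))) → 8
  S → 4
  ((γ[c; MAX(b)→h](R) ∪ π[c,h](ρ[h/f](ρ[c/a](U)))) ⋈[h=e] S) → 3

== RESULT ==
c | h | y | e | z
2 | 6 | t | 6 | q
4 | 3 | t | 3 | t
5 | 8 | q | 8 | q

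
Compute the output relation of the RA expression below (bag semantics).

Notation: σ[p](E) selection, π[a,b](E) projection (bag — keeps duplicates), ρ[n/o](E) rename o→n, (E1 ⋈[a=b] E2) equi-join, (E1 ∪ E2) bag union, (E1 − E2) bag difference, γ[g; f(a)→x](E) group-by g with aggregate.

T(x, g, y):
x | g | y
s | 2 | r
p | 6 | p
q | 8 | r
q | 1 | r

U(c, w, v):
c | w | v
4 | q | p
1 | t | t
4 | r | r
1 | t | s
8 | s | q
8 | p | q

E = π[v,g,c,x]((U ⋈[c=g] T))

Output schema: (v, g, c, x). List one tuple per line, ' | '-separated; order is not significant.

Row counts bottom-up:
  U → 6
  T → 4
  (U ⋈[c=g] T) → 4
  π[v,g,c,x]((U ⋈[c=g] T)) → 4

== RESULT ==
v | g | c | x
q | 8 | 8 | q
q | 8 | 8 | q
s | 1 | 1 | q
t | 1 | 1 | q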